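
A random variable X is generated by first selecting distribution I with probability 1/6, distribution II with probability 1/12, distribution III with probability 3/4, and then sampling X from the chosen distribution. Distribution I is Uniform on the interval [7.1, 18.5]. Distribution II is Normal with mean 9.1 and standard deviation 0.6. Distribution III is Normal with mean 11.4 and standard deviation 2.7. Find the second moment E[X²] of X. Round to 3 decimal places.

For each component E[X²] = Var + (mean)², giving I: 174.67; II: 83.17; III: 137.25.
Overall E[X²] = 0.166667·174.67 + 0.0833333·83.17 + 0.75·137.25 = 138.98.

138.980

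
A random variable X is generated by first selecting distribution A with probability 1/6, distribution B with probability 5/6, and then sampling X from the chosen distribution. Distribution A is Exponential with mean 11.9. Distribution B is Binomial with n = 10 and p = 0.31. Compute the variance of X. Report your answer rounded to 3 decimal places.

Per component, A: μ=11.9, E[X²]=283.22; B: μ=3.1, E[X²]=11.749.
E[X] = 0.166667·11.9 + 0.833333·3.1 = 4.56667.
E[X²] = 0.166667·283.22 + 0.833333·11.749 = 56.9942.
Var(X) = E[X²] − (E[X])² = 56.9942 − 20.8544 = 36.1397.

36.140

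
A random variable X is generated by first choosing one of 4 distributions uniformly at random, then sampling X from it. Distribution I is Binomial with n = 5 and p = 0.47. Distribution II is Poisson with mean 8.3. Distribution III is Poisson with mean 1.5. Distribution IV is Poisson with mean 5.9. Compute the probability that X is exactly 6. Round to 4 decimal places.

Conditional on each component, P(X = 6): I: 0; II: 0.112847; III: 0.00352999; IV: 0.160488.
By total probability, P(X = 6) = 0.25·0 + 0.25·0.112847 + 0.25·0.00352999 + 0.25·0.160488 = 0.0692163.

0.0692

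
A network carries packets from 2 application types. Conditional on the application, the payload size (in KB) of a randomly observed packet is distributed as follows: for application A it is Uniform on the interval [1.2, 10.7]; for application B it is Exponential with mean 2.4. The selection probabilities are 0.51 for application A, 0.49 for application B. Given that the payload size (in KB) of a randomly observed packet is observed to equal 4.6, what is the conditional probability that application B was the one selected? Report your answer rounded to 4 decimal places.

Likelihoods f(4.6 | ·): A: 0.105263; B: 0.0612902.
Posterior ∝ prior × likelihood. Numerator for B: 0.49·0.0612902 = 0.0300322.
Normalizing constant: 0.51·0.105263 + 0.49·0.0612902 = 0.0837164.
P(B | observation) = 0.0300322 / 0.0837164 = 0.358737.

0.3587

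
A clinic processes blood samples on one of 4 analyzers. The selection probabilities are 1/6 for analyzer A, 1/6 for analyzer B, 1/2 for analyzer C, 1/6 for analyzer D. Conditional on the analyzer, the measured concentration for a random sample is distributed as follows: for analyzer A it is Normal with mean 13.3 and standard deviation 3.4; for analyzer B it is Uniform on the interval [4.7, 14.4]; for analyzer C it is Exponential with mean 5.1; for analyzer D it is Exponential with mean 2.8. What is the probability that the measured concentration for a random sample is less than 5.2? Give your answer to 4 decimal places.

Conditional on each analyzer, P(X < 5.2): A: 0.0086012; B: 0.0515464; C: 0.639264; D: 0.843882.
By total probability, P(X < 5.2) = 0.166667·0.0086012 + 0.166667·0.0515464 + 0.5·0.639264 + 0.166667·0.843882 = 0.470303.

0.4703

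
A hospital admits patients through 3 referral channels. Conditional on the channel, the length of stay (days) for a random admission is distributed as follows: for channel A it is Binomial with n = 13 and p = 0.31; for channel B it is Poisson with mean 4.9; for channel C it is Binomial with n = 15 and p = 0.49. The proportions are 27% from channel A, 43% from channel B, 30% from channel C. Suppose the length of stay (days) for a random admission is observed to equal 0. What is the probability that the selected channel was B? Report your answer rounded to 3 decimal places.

0.595

Likelihoods P(X=0 | ·): A: 0.00803597; B: 0.00744658; C: 4.10726e-05.
Posterior ∝ prior × likelihood. Numerator for B: 0.43·0.00744658 = 0.00320203.
Normalizing constant: 0.27·0.00803597 + 0.43·0.00744658 + 0.3·4.10726e-05 = 0.00538406.
P(B | observation) = 0.00320203 / 0.00538406 = 0.594724.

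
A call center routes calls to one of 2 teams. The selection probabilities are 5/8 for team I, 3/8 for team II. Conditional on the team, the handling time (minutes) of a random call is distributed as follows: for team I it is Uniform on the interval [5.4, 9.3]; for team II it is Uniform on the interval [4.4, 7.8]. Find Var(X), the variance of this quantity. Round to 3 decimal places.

Per component, I: μ=7.35, E[X²]=55.29; II: μ=6.1, E[X²]=38.1733.
E[X] = 0.625·7.35 + 0.375·6.1 = 6.88125.
E[X²] = 0.625·55.29 + 0.375·38.1733 = 48.8713.
Var(X) = E[X²] − (E[X])² = 48.8713 − 47.3516 = 1.51965.

1.520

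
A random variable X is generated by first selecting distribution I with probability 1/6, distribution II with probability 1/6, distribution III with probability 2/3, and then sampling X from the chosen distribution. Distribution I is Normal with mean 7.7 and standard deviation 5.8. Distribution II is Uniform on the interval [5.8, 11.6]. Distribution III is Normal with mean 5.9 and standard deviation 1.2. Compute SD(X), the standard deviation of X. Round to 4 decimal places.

Per component, I: μ=7.7, E[X²]=92.93; II: μ=8.7, E[X²]=78.4933; III: μ=5.9, E[X²]=36.25.
E[X] = 0.166667·7.7 + 0.166667·8.7 + 0.666667·5.9 = 6.66667.
E[X²] = 0.166667·92.93 + 0.166667·78.4933 + 0.666667·36.25 = 52.7372.
Var(X) = E[X²] − (E[X])² = 52.7372 − 44.4444 = 8.29278.
SD(X) = √8.29278 = 2.87972.

2.8797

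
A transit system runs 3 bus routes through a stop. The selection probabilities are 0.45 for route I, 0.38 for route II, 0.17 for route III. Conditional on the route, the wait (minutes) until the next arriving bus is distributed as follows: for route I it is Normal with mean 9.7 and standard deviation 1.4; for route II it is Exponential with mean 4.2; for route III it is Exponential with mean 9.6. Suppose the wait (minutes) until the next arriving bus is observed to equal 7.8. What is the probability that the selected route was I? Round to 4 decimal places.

Likelihoods f(7.8 | ·): I: 0.113457; II: 0.037171; III: 0.0462237.
Posterior ∝ prior × likelihood. Numerator for I: 0.45·0.113457 = 0.0510558.
Normalizing constant: 0.45·0.113457 + 0.38·0.037171 + 0.17·0.0462237 = 0.0730388.
P(I | observation) = 0.0510558 / 0.0730388 = 0.699023.

0.6990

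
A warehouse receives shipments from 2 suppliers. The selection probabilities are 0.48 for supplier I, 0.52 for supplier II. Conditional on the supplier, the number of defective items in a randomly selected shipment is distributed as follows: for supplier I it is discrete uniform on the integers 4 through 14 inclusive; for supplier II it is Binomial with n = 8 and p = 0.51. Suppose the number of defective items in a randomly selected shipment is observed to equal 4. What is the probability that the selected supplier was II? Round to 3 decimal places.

Likelihoods P(X=4 | ·): I: 0.0909091; II: 0.273.
Posterior ∝ prior × likelihood. Numerator for II: 0.52·0.273 = 0.14196.
Normalizing constant: 0.48·0.0909091 + 0.52·0.273 = 0.185597.
P(II | observation) = 0.14196 / 0.185597 = 0.764886.

0.765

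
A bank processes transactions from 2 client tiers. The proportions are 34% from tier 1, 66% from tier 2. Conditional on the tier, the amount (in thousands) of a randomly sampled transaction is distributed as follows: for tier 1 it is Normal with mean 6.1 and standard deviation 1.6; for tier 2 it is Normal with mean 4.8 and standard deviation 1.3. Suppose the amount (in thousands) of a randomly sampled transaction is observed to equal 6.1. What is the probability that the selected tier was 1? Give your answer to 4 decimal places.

0.4083

Likelihoods f(6.1 | ·): 1: 0.249339; 2: 0.186131.
Posterior ∝ prior × likelihood. Numerator for 1: 0.34·0.249339 = 0.0847752.
Normalizing constant: 0.34·0.249339 + 0.66·0.186131 = 0.207622.
P(1 | observation) = 0.0847752 / 0.207622 = 0.408315.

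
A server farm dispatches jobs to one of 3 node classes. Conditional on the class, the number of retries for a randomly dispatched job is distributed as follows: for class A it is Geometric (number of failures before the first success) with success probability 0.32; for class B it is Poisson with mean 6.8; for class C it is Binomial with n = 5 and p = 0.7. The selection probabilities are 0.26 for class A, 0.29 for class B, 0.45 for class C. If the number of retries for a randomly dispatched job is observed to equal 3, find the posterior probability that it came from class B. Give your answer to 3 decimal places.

0.093

Likelihoods P(X=3 | ·): A: 0.100618; B: 0.0583678; C: 0.3087.
Posterior ∝ prior × likelihood. Numerator for B: 0.29·0.0583678 = 0.0169266.
Normalizing constant: 0.26·0.100618 + 0.29·0.0583678 + 0.45·0.3087 = 0.182002.
P(B | observation) = 0.0169266 / 0.182002 = 0.0930023.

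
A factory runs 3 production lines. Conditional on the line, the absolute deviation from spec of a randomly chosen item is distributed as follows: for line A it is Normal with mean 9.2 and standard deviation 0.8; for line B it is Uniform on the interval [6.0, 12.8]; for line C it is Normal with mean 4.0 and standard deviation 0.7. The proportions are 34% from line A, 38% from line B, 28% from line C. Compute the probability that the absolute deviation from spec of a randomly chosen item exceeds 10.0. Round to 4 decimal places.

Conditional on each line, P(X > 10.0): A: 0.158655; B: 0.411765; C: 0.
By total probability, P(X > 10.0) = 0.34·0.158655 + 0.38·0.411765 + 0.28·0 = 0.210413.

0.2104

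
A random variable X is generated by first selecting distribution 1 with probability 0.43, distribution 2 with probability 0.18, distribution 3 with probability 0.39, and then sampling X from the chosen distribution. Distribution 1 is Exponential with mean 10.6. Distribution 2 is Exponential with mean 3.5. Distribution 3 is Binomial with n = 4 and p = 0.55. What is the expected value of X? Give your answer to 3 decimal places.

6.046

Component means — 1: 10.6; 2: 3.5; 3: 2.2.
E[X] = 0.43·10.6 + 0.18·3.5 + 0.39·2.2 = 6.046.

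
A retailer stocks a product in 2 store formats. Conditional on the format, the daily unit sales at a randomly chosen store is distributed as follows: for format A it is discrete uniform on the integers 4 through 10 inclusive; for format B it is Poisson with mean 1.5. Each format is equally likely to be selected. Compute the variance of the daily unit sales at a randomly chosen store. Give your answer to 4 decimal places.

Per component, A: μ=7, E[X²]=53; B: μ=1.5, E[X²]=3.75.
E[X] = 0.5·7 + 0.5·1.5 = 4.25.
E[X²] = 0.5·53 + 0.5·3.75 = 28.375.
Var(X) = E[X²] − (E[X])² = 28.375 − 18.0625 = 10.3125.

10.3125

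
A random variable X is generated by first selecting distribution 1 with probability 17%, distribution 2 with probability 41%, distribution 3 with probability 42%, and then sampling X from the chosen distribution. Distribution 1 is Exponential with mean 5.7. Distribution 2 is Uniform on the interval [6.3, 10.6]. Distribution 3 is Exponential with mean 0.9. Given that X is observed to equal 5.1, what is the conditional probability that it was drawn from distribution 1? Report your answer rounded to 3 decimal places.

0.883

Likelihoods f(5.1 | ·): 1: 0.0717044; 2: 0; 3: 0.00384375.
Posterior ∝ prior × likelihood. Numerator for 1: 0.17·0.0717044 = 0.0121897.
Normalizing constant: 0.17·0.0717044 + 0.41·0 + 0.42·0.00384375 = 0.0138041.
P(1 | observation) = 0.0121897 / 0.0138041 = 0.883051.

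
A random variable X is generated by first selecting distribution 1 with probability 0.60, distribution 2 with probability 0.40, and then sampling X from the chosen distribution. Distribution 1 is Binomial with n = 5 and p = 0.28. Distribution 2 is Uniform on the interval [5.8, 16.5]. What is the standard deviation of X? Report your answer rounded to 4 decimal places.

5.2188

Per component, 1: μ=1.4, E[X²]=2.968; 2: μ=11.15, E[X²]=133.863.
E[X] = 0.6·1.4 + 0.4·11.15 = 5.3.
E[X²] = 0.6·2.968 + 0.4·133.863 = 55.3261.
Var(X) = E[X²] − (E[X])² = 55.3261 − 28.09 = 27.2361.
SD(X) = √27.2361 = 5.21882.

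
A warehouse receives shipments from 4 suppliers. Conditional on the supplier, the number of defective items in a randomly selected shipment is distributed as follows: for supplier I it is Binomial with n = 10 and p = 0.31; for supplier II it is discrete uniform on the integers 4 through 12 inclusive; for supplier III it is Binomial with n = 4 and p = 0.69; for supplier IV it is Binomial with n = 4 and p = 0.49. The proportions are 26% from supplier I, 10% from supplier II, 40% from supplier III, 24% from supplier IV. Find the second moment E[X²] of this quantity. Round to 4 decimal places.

For each component E[X²] = Var + (mean)², giving I: 11.749; II: 70.6667; III: 8.4732; IV: 4.8412.
Overall E[X²] = 0.26·11.749 + 0.1·70.6667 + 0.4·8.4732 + 0.24·4.8412 = 14.6726.

14.6726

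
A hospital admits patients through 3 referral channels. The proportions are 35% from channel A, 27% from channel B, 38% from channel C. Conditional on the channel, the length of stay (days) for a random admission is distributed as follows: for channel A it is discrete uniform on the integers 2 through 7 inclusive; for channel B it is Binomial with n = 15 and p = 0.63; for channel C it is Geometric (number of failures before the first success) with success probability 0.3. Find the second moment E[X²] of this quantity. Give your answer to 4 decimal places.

38.1885

For each component E[X²] = Var + (mean)², giving A: 23.1667; B: 92.799; C: 13.2222.
Overall E[X²] = 0.35·23.1667 + 0.27·92.799 + 0.38·13.2222 = 38.1885.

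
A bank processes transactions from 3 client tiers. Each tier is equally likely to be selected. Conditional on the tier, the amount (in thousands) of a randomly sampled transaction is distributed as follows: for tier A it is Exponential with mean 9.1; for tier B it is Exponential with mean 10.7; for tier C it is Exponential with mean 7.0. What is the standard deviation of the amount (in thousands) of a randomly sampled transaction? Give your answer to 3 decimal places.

9.187

Per component, A: μ=9.1, E[X²]=165.62; B: μ=10.7, E[X²]=228.98; C: μ=7, E[X²]=98.
E[X] = 0.333333·9.1 + 0.333333·10.7 + 0.333333·7 = 8.93333.
E[X²] = 0.333333·165.62 + 0.333333·228.98 + 0.333333·98 = 164.2.
Var(X) = E[X²] − (E[X])² = 164.2 − 79.8044 = 84.3956.
SD(X) = √84.3956 = 9.18671.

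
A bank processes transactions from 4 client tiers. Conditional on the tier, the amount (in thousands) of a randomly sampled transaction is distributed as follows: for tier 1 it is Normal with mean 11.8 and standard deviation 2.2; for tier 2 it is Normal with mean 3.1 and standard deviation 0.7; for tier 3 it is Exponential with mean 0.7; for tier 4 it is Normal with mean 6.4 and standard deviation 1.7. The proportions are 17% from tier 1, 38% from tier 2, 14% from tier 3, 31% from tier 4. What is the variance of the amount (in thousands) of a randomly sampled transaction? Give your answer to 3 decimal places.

14.332

Per component, 1: μ=11.8, E[X²]=144.08; 2: μ=3.1, E[X²]=10.1; 3: μ=0.7, E[X²]=0.98; 4: μ=6.4, E[X²]=43.85.
E[X] = 0.17·11.8 + 0.38·3.1 + 0.14·0.7 + 0.31·6.4 = 5.266.
E[X²] = 0.17·144.08 + 0.38·10.1 + 0.14·0.98 + 0.31·43.85 = 42.0623.
Var(X) = E[X²] − (E[X])² = 42.0623 − 27.7308 = 14.3315.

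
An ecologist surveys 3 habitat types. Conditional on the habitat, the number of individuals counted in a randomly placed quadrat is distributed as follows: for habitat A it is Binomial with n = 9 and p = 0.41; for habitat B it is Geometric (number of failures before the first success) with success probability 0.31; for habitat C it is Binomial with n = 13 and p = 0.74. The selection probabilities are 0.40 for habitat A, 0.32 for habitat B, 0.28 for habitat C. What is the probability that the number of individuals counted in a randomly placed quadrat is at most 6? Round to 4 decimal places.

0.6930

Conditional on each habitat, P(X ≤ 6): A: 0.971027; B: 0.925536; C: 0.02994.
By total probability, P(X ≤ 6) = 0.4·0.971027 + 0.32·0.925536 + 0.28·0.02994 = 0.692966.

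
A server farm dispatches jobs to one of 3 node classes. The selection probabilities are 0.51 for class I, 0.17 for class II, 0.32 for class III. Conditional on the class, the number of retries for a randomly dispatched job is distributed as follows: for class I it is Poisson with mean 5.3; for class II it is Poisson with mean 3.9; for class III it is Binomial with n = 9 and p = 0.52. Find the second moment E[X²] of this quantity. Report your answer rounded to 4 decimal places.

28.0052

For each component E[X²] = Var + (mean)², giving I: 33.39; II: 19.11; III: 24.1488.
Overall E[X²] = 0.51·33.39 + 0.17·19.11 + 0.32·24.1488 = 28.0052.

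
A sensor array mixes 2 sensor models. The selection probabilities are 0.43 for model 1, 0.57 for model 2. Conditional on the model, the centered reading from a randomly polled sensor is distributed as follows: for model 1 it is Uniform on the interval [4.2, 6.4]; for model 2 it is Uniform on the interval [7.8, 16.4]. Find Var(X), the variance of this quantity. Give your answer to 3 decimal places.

Per component, 1: μ=5.3, E[X²]=28.4933; 2: μ=12.1, E[X²]=152.573.
E[X] = 0.43·5.3 + 0.57·12.1 = 9.176.
E[X²] = 0.43·28.4933 + 0.57·152.573 = 99.2189.
Var(X) = E[X²] − (E[X])² = 99.2189 − 84.199 = 15.02.

15.020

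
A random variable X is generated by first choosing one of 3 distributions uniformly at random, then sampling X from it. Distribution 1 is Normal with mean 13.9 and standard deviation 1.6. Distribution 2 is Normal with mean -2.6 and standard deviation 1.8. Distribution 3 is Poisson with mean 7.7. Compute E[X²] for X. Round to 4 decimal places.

For each component E[X²] = Var + (mean)², giving 1: 195.77; 2: 10; 3: 66.99.
Overall E[X²] = 0.333333·195.77 + 0.333333·10 + 0.333333·66.99 = 90.92.

90.9200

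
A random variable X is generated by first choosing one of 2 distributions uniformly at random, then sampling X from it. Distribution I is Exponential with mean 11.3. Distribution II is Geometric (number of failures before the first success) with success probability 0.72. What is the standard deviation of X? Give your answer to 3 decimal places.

Per component, I: μ=11.3, E[X²]=255.38; II: μ=0.388889, E[X²]=0.691358.
E[X] = 0.5·11.3 + 0.5·0.388889 = 5.84444.
E[X²] = 0.5·255.38 + 0.5·0.691358 = 128.036.
Var(X) = E[X²] − (E[X])² = 128.036 − 34.1575 = 93.8781.
SD(X) = √93.8781 = 9.68907.

9.689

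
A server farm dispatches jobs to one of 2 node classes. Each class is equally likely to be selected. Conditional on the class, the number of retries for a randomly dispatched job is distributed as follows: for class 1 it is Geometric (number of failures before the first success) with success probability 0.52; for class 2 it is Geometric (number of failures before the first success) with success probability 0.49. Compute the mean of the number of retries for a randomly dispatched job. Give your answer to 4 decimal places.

Component means — 1: 0.923077; 2: 1.04082.
E[X] = 0.5·0.923077 + 0.5·1.04082 = 0.981947.

0.9819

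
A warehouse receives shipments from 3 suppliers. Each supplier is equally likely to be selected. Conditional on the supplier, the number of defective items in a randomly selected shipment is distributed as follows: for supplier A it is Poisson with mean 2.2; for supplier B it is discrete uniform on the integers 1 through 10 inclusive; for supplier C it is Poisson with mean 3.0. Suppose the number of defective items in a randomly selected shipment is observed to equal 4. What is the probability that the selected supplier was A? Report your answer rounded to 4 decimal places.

0.2875

Likelihoods P(X=4 | ·): A: 0.108151; B: 0.1; C: 0.168031.
Posterior ∝ prior × likelihood. Numerator for A: 0.333333·0.108151 = 0.0360504.
Normalizing constant: 0.333333·0.108151 + 0.333333·0.1 + 0.333333·0.168031 = 0.125394.
P(A | observation) = 0.0360504 / 0.125394 = 0.287497.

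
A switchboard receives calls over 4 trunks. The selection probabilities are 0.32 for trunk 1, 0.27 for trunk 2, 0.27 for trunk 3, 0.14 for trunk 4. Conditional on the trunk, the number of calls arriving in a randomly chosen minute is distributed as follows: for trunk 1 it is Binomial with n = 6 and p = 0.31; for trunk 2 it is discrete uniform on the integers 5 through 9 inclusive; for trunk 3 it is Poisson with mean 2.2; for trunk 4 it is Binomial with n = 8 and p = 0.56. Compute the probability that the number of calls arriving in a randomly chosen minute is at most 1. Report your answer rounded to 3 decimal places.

0.226

Conditional on each trunk, P(X ≤ 1): 1: 0.398828; 2: 0; 3: 0.35457; 4: 0.0157085.
By total probability, P(X ≤ 1) = 0.32·0.398828 + 0.27·0 + 0.27·0.35457 + 0.14·0.0157085 = 0.225558.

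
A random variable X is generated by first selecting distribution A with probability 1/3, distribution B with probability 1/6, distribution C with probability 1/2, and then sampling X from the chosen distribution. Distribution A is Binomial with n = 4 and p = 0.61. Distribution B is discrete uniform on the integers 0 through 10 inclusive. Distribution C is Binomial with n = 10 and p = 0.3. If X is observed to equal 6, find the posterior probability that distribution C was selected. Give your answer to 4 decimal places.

0.5481

Likelihoods P(X=6 | ·): A: 0; B: 0.0909091; C: 0.0367569.
Posterior ∝ prior × likelihood. Numerator for C: 0.5·0.0367569 = 0.0183785.
Normalizing constant: 0.333333·0 + 0.166667·0.0909091 + 0.5·0.0367569 = 0.03353.
P(C | observation) = 0.0183785 / 0.03353 = 0.54812.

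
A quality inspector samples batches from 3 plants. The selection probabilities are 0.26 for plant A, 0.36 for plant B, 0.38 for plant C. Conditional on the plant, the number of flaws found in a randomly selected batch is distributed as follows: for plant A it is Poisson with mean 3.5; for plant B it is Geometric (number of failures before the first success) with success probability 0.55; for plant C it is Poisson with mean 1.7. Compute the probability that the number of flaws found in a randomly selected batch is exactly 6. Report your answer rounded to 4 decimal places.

0.0240

Conditional on each plant, P(X = 6): A: 0.0770983; B: 0.00456707; C: 0.00612436.
By total probability, P(X = 6) = 0.26·0.0770983 + 0.36·0.00456707 + 0.38·0.00612436 = 0.024017.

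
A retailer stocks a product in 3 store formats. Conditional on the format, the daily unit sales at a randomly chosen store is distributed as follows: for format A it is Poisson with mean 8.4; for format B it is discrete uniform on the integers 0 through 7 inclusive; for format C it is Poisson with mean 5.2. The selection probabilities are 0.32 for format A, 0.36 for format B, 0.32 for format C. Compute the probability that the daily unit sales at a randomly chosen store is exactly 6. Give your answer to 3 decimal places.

0.129

Conditional on each format, P(X = 6): A: 0.109716; B: 0.125; C: 0.15148.
By total probability, P(X = 6) = 0.32·0.109716 + 0.36·0.125 + 0.32·0.15148 = 0.128583.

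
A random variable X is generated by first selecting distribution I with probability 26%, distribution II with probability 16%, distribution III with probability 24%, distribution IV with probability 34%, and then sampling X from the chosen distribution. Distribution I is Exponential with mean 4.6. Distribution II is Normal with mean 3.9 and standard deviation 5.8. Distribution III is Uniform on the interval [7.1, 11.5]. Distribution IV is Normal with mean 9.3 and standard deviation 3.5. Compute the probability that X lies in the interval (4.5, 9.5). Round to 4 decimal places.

0.3912

Conditional on each component, P(4.5 < X < 9.5): I: 0.249174; II: 0.291661; III: 0.545455; IV: 0.437664.
By total probability, P(4.5 < X < 9.5) = 0.26·0.249174 + 0.16·0.291661 + 0.24·0.545455 + 0.34·0.437664 = 0.391166.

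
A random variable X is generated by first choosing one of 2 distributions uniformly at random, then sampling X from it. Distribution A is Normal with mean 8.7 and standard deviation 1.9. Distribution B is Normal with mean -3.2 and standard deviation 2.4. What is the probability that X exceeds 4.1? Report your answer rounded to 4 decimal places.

0.4967

Conditional on each component, P(X > 4.1): A: 0.992262; B: 0.00117636.
By total probability, P(X > 4.1) = 0.5·0.992262 + 0.5·0.00117636 = 0.496719.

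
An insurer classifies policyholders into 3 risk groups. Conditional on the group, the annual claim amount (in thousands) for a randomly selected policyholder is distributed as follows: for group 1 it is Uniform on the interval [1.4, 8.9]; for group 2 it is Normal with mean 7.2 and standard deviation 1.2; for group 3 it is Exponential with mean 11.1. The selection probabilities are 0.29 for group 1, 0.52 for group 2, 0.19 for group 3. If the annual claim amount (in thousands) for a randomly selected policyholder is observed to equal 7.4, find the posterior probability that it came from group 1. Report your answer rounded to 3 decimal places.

Likelihoods f(7.4 | ·): 1: 0.133333; 2: 0.327866; 3: 0.0462538.
Posterior ∝ prior × likelihood. Numerator for 1: 0.29·0.133333 = 0.0386667.
Normalizing constant: 0.29·0.133333 + 0.52·0.327866 + 0.19·0.0462538 = 0.217945.
P(1 | observation) = 0.0386667 / 0.217945 = 0.177414.

0.177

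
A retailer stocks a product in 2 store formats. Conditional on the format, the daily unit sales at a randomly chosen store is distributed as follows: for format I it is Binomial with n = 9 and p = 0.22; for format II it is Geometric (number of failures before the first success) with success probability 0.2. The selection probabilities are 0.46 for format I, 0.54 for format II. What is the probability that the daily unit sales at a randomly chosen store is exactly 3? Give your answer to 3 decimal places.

Conditional on each format, P(X = 3): I: 0.201426; II: 0.1024.
By total probability, P(X = 3) = 0.46·0.201426 + 0.54·0.1024 = 0.147952.

0.148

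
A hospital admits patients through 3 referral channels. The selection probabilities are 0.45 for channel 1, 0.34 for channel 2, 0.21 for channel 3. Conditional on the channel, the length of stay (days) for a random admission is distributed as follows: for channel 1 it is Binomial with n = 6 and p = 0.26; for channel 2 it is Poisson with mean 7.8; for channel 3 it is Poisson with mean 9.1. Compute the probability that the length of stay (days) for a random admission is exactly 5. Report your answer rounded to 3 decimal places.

Conditional on each channel, P(X = 5): 1: 0.00527533; 2: 0.0985814; 3: 0.0580692.
By total probability, P(X = 5) = 0.45·0.00527533 + 0.34·0.0985814 + 0.21·0.0580692 = 0.0480861.

0.048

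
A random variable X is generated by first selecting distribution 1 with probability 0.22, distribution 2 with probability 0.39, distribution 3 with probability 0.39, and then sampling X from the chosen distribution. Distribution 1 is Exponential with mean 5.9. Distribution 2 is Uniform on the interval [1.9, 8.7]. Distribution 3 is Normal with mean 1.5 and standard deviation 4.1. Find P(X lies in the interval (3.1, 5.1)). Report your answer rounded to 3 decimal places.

0.214

Conditional on each component, P(3.1 < X < 5.1): 1: 0.170003; 2: 0.294118; 3: 0.158219.
By total probability, P(3.1 < X < 5.1) = 0.22·0.170003 + 0.39·0.294118 + 0.39·0.158219 = 0.213812.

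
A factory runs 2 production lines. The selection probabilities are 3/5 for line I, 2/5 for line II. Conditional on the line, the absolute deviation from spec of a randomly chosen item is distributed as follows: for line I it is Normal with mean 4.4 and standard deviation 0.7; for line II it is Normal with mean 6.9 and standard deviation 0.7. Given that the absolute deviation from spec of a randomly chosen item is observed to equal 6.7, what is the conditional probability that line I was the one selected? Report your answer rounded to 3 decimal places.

Likelihoods f(6.7 | ·): I: 0.00257934; II: 0.547124.
Posterior ∝ prior × likelihood. Numerator for I: 0.6·0.00257934 = 0.0015476.
Normalizing constant: 0.6·0.00257934 + 0.4·0.547124 = 0.220397.
P(I | observation) = 0.0015476 / 0.220397 = 0.00702188.

0.007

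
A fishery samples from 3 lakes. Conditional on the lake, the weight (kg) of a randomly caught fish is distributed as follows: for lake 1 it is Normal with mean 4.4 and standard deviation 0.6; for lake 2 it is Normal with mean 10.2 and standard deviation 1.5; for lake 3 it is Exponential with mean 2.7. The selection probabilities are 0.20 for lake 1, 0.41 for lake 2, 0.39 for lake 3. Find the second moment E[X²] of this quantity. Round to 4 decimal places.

53.2091

For each component E[X²] = Var + (mean)², giving 1: 19.72; 2: 106.29; 3: 14.58.
Overall E[X²] = 0.2·19.72 + 0.41·106.29 + 0.39·14.58 = 53.2091.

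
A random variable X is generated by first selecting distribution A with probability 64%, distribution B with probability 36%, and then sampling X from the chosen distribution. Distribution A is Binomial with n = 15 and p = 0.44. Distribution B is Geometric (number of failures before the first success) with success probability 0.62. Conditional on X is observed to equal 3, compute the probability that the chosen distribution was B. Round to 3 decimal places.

Likelihoods P(X=3 | ·): A: 0.036866; B: 0.0340206.
Posterior ∝ prior × likelihood. Numerator for B: 0.36·0.0340206 = 0.0122474.
Normalizing constant: 0.64·0.036866 + 0.36·0.0340206 = 0.0358417.
P(B | observation) = 0.0122474 / 0.0358417 = 0.341709.

0.342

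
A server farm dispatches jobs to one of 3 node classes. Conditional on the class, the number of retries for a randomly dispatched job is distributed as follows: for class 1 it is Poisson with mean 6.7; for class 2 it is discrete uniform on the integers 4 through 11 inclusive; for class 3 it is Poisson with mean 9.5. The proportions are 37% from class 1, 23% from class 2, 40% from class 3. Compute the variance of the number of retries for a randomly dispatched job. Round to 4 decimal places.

Per component, 1: μ=6.7, E[X²]=51.59; 2: μ=7.5, E[X²]=61.5; 3: μ=9.5, E[X²]=99.75.
E[X] = 0.37·6.7 + 0.23·7.5 + 0.4·9.5 = 8.004.
E[X²] = 0.37·51.59 + 0.23·61.5 + 0.4·99.75 = 73.1333.
Var(X) = E[X²] − (E[X])² = 73.1333 − 64.064 = 9.06928.

9.0693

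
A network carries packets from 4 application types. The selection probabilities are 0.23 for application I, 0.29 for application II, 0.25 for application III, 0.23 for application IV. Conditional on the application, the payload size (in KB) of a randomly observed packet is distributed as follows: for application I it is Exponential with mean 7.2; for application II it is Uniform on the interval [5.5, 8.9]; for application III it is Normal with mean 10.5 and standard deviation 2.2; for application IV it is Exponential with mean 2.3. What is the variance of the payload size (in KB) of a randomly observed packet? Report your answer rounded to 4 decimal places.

22.7829

Per component, I: μ=7.2, E[X²]=103.68; II: μ=7.2, E[X²]=52.8033; III: μ=10.5, E[X²]=115.09; IV: μ=2.3, E[X²]=10.58.
E[X] = 0.23·7.2 + 0.29·7.2 + 0.25·10.5 + 0.23·2.3 = 6.898.
E[X²] = 0.23·103.68 + 0.29·52.8033 + 0.25·115.09 + 0.23·10.58 = 70.3653.
Var(X) = E[X²] − (E[X])² = 70.3653 − 47.5824 = 22.7829.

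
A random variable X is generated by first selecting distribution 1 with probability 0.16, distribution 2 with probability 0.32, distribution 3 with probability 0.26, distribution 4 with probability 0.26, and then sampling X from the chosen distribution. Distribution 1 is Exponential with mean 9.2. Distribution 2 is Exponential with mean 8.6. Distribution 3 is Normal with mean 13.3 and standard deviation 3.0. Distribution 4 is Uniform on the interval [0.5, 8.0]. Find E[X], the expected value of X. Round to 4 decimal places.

Component means — 1: 9.2; 2: 8.6; 3: 13.3; 4: 4.25.
E[X] = 0.16·9.2 + 0.32·8.6 + 0.26·13.3 + 0.26·4.25 = 8.787.

8.7870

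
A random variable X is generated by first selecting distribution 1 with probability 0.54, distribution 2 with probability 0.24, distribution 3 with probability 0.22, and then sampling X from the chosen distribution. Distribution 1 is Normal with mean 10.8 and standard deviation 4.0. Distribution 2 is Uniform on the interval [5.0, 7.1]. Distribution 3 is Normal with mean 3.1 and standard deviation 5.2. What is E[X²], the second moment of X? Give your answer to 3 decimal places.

For each component E[X²] = Var + (mean)², giving 1: 132.64; 2: 36.97; 3: 36.65.
Overall E[X²] = 0.54·132.64 + 0.24·36.97 + 0.22·36.65 = 88.5614.

88.561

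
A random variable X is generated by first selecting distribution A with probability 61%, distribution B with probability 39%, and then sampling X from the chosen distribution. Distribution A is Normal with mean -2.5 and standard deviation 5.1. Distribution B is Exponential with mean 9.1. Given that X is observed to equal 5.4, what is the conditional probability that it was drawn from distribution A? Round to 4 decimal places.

Likelihoods f(5.4 | ·): A: 0.023567; B: 0.0607079.
Posterior ∝ prior × likelihood. Numerator for A: 0.61·0.023567 = 0.0143758.
Normalizing constant: 0.61·0.023567 + 0.39·0.0607079 = 0.0380519.
P(A | observation) = 0.0143758 / 0.0380519 = 0.377795.

0.3778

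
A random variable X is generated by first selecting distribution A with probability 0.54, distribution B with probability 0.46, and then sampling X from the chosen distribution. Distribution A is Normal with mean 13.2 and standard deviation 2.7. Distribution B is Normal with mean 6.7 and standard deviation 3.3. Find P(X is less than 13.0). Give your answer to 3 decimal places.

0.701

Conditional on each component, P(X < 13.0): A: 0.470476; B: 0.971875.
By total probability, P(X < 13.0) = 0.54·0.470476 + 0.46·0.971875 = 0.701119.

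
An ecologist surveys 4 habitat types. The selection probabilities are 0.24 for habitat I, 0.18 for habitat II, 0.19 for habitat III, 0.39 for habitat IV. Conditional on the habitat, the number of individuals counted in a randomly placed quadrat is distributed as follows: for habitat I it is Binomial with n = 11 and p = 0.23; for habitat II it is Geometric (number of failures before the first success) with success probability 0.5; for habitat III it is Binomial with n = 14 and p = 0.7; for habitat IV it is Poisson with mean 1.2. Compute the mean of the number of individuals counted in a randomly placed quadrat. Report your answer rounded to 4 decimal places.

3.1172

Component means — I: 2.53; II: 1; III: 9.8; IV: 1.2.
E[X] = 0.24·2.53 + 0.18·1 + 0.19·9.8 + 0.39·1.2 = 3.1172.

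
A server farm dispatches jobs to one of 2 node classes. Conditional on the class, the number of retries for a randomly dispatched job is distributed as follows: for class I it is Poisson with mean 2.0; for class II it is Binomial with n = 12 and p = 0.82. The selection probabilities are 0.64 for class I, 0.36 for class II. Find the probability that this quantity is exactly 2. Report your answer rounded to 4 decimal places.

0.1732

Conditional on each class, P(X = 2): I: 0.270671; II: 1.58452e-06.
By total probability, P(X = 2) = 0.64·0.270671 + 0.36·1.58452e-06 = 0.17323.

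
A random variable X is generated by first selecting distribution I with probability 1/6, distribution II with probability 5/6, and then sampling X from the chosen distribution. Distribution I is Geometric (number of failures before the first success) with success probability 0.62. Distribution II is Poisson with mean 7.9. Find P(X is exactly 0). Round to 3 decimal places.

0.104

Conditional on each component, P(X = 0): I: 0.62; II: 0.000370744.
By total probability, P(X = 0) = 0.166667·0.62 + 0.833333·0.000370744 = 0.103642.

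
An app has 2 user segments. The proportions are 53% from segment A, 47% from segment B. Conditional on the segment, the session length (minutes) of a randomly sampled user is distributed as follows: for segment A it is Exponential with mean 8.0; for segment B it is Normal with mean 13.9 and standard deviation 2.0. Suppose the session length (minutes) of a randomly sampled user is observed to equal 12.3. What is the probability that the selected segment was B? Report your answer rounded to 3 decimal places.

Likelihoods f(12.3 | ·): A: 0.0268647; B: 0.144846.
Posterior ∝ prior × likelihood. Numerator for B: 0.47·0.144846 = 0.0680775.
Normalizing constant: 0.53·0.0268647 + 0.47·0.144846 = 0.0823158.
P(B | observation) = 0.0680775 / 0.0823158 = 0.827028.

0.827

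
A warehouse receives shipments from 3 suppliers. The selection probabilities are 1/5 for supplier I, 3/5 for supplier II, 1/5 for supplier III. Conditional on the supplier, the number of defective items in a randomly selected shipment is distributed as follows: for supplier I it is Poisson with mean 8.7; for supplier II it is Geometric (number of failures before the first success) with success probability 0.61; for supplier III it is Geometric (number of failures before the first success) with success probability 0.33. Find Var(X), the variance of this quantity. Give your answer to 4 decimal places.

13.4078

Per component, I: μ=8.7, E[X²]=84.39; II: μ=0.639344, E[X²]=1.45687; III: μ=2.0303, E[X²]=10.2746.
E[X] = 0.2·8.7 + 0.6·0.639344 + 0.2·2.0303 = 2.52967.
E[X²] = 0.2·84.39 + 0.6·1.45687 + 0.2·10.2746 = 19.807.
Var(X) = E[X²] − (E[X])² = 19.807 − 6.39922 = 13.4078.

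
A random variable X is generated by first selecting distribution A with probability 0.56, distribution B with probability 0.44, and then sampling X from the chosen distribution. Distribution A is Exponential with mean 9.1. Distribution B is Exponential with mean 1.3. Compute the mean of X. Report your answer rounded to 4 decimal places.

Component means — A: 9.1; B: 1.3.
E[X] = 0.56·9.1 + 0.44·1.3 = 5.668.

5.6680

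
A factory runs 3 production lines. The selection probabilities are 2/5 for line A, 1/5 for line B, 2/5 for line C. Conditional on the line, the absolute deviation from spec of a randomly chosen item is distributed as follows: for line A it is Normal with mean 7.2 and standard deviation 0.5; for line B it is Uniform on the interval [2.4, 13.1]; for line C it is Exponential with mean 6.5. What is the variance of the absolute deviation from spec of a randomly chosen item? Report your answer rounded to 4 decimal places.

Per component, A: μ=7.2, E[X²]=52.09; B: μ=7.75, E[X²]=69.6033; C: μ=6.5, E[X²]=84.5.
E[X] = 0.4·7.2 + 0.2·7.75 + 0.4·6.5 = 7.03.
E[X²] = 0.4·52.09 + 0.2·69.6033 + 0.4·84.5 = 68.5567.
Var(X) = E[X²] − (E[X])² = 68.5567 − 49.4209 = 19.1358.

19.1358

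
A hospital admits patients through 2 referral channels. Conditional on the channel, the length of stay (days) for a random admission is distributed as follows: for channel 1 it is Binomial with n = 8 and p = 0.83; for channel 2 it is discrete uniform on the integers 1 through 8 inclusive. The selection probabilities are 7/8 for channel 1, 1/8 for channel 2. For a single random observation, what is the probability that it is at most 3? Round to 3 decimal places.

0.051

Conditional on each channel, P(X ≤ 3): 1: 0.00503993; 2: 0.375.
By total probability, P(X ≤ 3) = 0.875·0.00503993 + 0.125·0.375 = 0.0512849.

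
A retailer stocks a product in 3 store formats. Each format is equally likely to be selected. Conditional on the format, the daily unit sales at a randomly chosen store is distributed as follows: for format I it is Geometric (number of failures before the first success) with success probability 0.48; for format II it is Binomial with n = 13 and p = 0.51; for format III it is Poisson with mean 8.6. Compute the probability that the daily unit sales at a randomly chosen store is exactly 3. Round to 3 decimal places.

0.039

Conditional on each format, P(X = 3): I: 0.0674918; II: 0.0302717; III: 0.0195169.
By total probability, P(X = 3) = 0.333333·0.0674918 + 0.333333·0.0302717 + 0.333333·0.0195169 = 0.0390935.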